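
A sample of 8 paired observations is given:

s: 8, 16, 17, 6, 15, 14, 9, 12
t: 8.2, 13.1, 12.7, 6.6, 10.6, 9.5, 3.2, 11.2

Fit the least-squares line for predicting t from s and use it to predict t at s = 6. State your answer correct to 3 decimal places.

n = 8, Σx = 97, Σy = 75.1, Σxy = 985.9, Σx² = 1291
Sxx = Σx² − (Σx)²/n = 1291 − 1176.125 = 114.875
Sxy = Σxy − (Σx)(Σy)/n = 985.9 − 910.5875 = 75.3125
b = Sxy/Sxx = 75.3125/114.875 = 0.655604
a = ȳ − b·x̄ = 9.3875 − 0.655604·12.125 = 1.438303
ŷ(6) = a + b·6 = 1.438303 + 0.655604·6 = 5.371926

5.372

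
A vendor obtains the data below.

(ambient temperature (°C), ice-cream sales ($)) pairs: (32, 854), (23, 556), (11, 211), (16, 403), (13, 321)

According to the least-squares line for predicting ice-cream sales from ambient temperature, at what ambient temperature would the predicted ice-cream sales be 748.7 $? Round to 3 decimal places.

n = 5, Σx = 95, Σy = 2345, Σxy = 53058, Σx² = 2099
Sxx = Σx² − (Σx)²/n = 2099 − 1805 = 294
Sxy = Σxy − (Σx)(Σy)/n = 53058 − 44555 = 8503
b = Sxy/Sxx = 8503/294 = 28.921769
a = ȳ − b·x̄ = 469 − 28.921769·19 = -80.513605
Set a + b·x = 748.7: x = (748.7 − (-80.513605)) / 28.921769 = 28.670916

28.671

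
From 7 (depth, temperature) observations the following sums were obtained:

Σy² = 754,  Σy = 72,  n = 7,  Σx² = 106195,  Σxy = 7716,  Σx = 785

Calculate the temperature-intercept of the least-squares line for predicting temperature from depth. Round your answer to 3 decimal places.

Sxx = Σx² − (Σx)²/n = 106195 − 88032.142857 = 18162.857143
Sxy = Σxy − (Σx)(Σy)/n = 7716 − 8074.285714 = -358.285714
b = Sxy/Sxx = -358.285714/18162.857143 = -0.019726
a = ȳ − b·x̄ = 10.285714 − (-0.019726)·112.142857 = 12.497876

12.498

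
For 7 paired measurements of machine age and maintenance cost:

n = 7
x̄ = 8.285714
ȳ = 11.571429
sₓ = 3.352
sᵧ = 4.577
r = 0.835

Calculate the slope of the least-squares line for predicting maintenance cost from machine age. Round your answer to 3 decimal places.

b = r · sᵧ/sₓ = 0.835 · 4.577/3.352 = 1.140154

1.140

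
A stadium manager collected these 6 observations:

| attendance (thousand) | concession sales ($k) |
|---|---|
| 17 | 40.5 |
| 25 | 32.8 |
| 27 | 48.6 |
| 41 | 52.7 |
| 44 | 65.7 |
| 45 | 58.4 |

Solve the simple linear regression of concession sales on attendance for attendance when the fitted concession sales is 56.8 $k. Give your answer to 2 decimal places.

41.27

n = 6, Σx = 199, Σy = 298.7, Σxy = 10500.2, Σx² = 7285
Sxx = Σx² − (Σx)²/n = 7285 − 6600.166667 = 684.833333
Sxy = Σxy − (Σx)(Σy)/n = 10500.2 − 9906.883333 = 593.316667
b = Sxy/Sxx = 593.316667/684.833333 = 0.866367
a = ȳ − b·x̄ = 49.783333 − 0.866367·33.166667 = 21.048844
Set a + b·x = 56.8: x = (56.8 − 21.048844) / 0.866367 = 41.265625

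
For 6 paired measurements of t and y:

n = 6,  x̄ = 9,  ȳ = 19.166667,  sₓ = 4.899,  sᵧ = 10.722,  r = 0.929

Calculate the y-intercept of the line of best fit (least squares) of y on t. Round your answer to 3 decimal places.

0.868

b = r · sᵧ/sₓ = 0.929 · 10.722/4.899 = 2.033219
a = ȳ − b·x̄ = 19.166667 − 2.033219·9 = 0.867699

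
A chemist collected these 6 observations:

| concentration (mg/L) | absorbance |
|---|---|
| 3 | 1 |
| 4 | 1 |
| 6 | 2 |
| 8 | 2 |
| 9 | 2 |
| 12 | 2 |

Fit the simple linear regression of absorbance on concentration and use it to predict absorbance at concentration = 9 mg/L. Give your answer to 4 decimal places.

n = 6, Σx = 42, Σy = 10, Σxy = 77, Σx² = 350
Sxx = Σx² − (Σx)²/n = 350 − 294 = 56
Sxy = Σxy − (Σx)(Σy)/n = 77 − 70 = 7
b = Sxy/Sxx = 7/56 = 0.125
a = ȳ − b·x̄ = 1.666667 − 0.125·7 = 0.791667
ŷ(9) = a + b·9 = 0.791667 + 0.125·9 = 1.916667

1.9167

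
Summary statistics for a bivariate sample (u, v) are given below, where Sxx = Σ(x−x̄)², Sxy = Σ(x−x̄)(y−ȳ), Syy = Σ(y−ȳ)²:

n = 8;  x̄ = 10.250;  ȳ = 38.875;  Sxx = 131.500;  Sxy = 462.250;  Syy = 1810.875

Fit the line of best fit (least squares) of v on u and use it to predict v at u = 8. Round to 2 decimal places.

30.97

b = Sxy/Sxx = 462.25/131.5 = 3.515209
a = ȳ − b·x̄ = 38.875 − 3.515209·10.25 = 2.844106
ŷ(8) = a + b·8 = 2.844106 + 3.515209·8 = 30.965779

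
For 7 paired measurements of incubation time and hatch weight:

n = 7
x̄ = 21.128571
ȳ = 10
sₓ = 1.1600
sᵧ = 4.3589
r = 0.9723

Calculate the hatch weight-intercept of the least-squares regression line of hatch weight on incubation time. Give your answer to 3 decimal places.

-67.195

b = r · sᵧ/sₓ = 0.9723 · 4.3589/1.16 = 3.653585
a = ȳ − b·x̄ = 10 − 3.653585·21.128571 = -67.195028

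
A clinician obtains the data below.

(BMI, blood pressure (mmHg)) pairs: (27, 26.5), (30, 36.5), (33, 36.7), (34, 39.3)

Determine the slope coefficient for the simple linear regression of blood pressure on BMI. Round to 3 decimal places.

1.627

n = 4, Σx = 124, Σy = 139, Σxy = 4357.8, Σx² = 3874
Sxx = Σx² − (Σx)²/n = 3874 − 3844 = 30
Sxy = Σxy − (Σx)(Σy)/n = 4357.8 − 4309 = 48.8
b = Sxy/Sxx = 48.8/30 = 1.626667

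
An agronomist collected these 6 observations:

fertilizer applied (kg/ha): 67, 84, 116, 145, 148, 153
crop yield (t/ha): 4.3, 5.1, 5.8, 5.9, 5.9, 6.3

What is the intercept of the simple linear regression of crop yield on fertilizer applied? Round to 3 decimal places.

n = 6, Σx = 713, Σy = 33.3, Σxy = 4081.9, Σx² = 91339
Sxx = Σx² − (Σx)²/n = 91339 − 84728.166667 = 6610.833333
Sxy = Σxy − (Σx)(Σy)/n = 4081.9 − 3957.15 = 124.75
b = Sxy/Sxx = 124.75/6610.833333 = 0.018871
a = ȳ − b·x̄ = 5.55 − 0.018871·118.833333 = 3.307551

3.308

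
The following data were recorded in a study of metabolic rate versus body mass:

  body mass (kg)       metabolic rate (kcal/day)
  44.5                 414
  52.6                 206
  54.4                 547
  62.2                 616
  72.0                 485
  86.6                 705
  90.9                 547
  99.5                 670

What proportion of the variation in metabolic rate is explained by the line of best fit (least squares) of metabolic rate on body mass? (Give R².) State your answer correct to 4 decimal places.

n = 8, Σx = 562.7, Σy = 4190, Σxy = 309690.9, Σx² = 42421.83, Σy² = 2372856
Sxx = Σx² − (Σx)²/n = 42421.83 − 39578.91125 = 2842.91875
Sxy = Σxy − (Σx)(Σy)/n = 309690.9 − 294714.125 = 14976.775
Syy = Σy² − (Σy)²/n = 2372856 − 2194512.5 = 178343.5
R² = Sxy²/(Sxx·Syy) = (14976.775)²/(2842.91875·178343.5) = 0.442400

0.4424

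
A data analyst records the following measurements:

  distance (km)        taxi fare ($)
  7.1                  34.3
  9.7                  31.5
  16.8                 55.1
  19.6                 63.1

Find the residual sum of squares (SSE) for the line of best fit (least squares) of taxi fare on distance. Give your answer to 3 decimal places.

n = 4, Σx = 53.2, Σy = 184, Σxy = 2711.52, Σx² = 810.9, Σy² = 9186.36
Sxx = Σx² − (Σx)²/n = 810.9 − 707.56 = 103.34
Sxy = Σxy − (Σx)(Σy)/n = 2711.52 − 2447.2 = 264.32
Syy = Σy² − (Σy)²/n = 9186.36 − 8464 = 722.36
b = Sxy/Sxx = 264.32/103.34 = 2.557770
SSE = Syy − b·Sxy = 722.36 − 2.557770·264.32 = 46.290110

46.290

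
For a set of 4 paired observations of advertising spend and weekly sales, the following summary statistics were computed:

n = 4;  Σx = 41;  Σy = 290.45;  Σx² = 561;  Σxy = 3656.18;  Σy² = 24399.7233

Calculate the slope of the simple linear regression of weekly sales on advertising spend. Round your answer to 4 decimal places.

Sxx = Σx² − (Σx)²/n = 561 − 420.25 = 140.75
Sxy = Σxy − (Σx)(Σy)/n = 3656.18 − 2977.1125 = 679.0675
b = Sxy/Sxx = 679.0675/140.75 = 4.824636

4.8246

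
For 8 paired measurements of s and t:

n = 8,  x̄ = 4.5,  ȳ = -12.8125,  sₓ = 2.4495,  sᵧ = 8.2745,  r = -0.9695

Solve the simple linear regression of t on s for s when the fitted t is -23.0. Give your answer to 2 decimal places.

b = r · sᵧ/sₓ = -0.9695 · 8.2745/2.4495 = -3.275006
a = ȳ − b·x̄ = -12.8125 − (-3.275006)·4.5 = 1.925028
Set a + b·x = -23.0: x = (-23.0 − 1.925028) / (-3.275006) = 7.610681

7.61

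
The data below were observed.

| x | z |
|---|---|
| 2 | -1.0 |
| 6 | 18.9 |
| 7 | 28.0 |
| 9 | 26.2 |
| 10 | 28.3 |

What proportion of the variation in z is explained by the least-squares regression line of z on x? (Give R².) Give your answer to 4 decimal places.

n = 5, Σx = 34, Σy = 100.4, Σxy = 826.2, Σx² = 270, Σy² = 2629.54
Sxx = Σx² − (Σx)²/n = 270 − 231.2 = 38.8
Sxy = Σxy − (Σx)(Σy)/n = 826.2 − 682.72 = 143.48
Syy = Σy² − (Σy)²/n = 2629.54 − 2016.032 = 613.508
R² = Sxy²/(Sxx·Syy) = (143.48)²/(38.8·613.508) = 0.864830

0.8648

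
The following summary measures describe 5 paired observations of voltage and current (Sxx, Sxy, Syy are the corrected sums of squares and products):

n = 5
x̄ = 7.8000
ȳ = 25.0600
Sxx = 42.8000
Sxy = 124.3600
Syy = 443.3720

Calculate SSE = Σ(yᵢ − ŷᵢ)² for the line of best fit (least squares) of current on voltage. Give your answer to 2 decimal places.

82.03

b = Sxy/Sxx = 124.36/42.8 = 2.905607
SSE = Syy − b·Sxy = 443.372 − 2.905607·124.36 = 82.030654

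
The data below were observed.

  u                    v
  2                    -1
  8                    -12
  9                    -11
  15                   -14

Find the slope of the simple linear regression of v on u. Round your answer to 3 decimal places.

-0.988

n = 4, Σx = 34, Σy = -38, Σxy = -407, Σx² = 374
Sxx = Σx² − (Σx)²/n = 374 − 289 = 85
Sxy = Σxy − (Σx)(Σy)/n = -407 − (-323) = -84
b = Sxy/Sxx = -84/85 = -0.988235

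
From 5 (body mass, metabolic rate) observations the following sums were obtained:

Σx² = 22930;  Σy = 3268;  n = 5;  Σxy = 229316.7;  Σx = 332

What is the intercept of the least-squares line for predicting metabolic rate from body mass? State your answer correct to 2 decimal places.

-270.65

Sxx = Σx² − (Σx)²/n = 22930 − 22044.8 = 885.2
Sxy = Σxy − (Σx)(Σy)/n = 229316.7 − 216995.2 = 12321.5
b = Sxy/Sxx = 12321.5/885.2 = 13.919453
a = ȳ − b·x̄ = 653.6 − 13.919453·66.4 = -270.651695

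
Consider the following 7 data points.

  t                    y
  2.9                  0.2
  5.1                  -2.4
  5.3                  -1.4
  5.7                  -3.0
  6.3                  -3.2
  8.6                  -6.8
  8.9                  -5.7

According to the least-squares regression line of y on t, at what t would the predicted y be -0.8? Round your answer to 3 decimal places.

n = 7, Σx = 42.8, Σy = -22.3, Σxy = -165.55, Σx² = 287.86
Sxx = Σx² − (Σx)²/n = 287.86 − 261.691429 = 26.168571
Sxy = Σxy − (Σx)(Σy)/n = -165.55 − (-136.348571) = -29.201429
b = Sxy/Sxx = -29.201429/26.168571 = -1.115897
a = ȳ − b·x̄ = -3.185714 − (-1.115897)·6.114286 = 3.637198
Set a + b·x = -0.8: x = (-0.8 − 3.637198) / (-1.115897) = 3.976351

3.976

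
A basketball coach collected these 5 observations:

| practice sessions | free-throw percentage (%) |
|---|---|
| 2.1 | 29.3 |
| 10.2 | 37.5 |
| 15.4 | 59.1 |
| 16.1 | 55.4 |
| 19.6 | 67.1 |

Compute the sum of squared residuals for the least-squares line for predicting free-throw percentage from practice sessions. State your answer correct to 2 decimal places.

73.38

n = 5, Σx = 63.4, Σy = 248.4, Σxy = 3561.27, Σx² = 988.98, Σy² = 13329.12
Sxx = Σx² − (Σx)²/n = 988.98 − 803.912 = 185.068
Sxy = Σxy − (Σx)(Σy)/n = 3561.27 − 3149.712 = 411.558
Syy = Σy² − (Σy)²/n = 13329.12 − 12340.512 = 988.608
b = Sxy/Sxx = 411.558/185.068 = 2.223820
SSE = Syy − b·Sxy = 988.608 − 2.223820·411.558 = 73.376910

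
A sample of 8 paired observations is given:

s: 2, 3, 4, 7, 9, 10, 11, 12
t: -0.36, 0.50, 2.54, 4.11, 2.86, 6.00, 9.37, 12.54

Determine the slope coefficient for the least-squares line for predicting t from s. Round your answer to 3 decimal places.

n = 8, Σx = 58, Σy = 37.56, Σxy = 379, Σx² = 524
Sxx = Σx² − (Σx)²/n = 524 − 420.5 = 103.5
Sxy = Σxy − (Σx)(Σy)/n = 379 − 272.31 = 106.69
b = Sxy/Sxx = 106.69/103.5 = 1.030821

1.031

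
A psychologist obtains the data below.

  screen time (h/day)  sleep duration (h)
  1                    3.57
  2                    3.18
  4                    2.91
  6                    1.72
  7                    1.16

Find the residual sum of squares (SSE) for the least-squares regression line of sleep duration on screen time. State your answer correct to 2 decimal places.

n = 5, Σx = 20, Σy = 12.54, Σxy = 40.01, Σx² = 106, Σy² = 35.6294
Sxx = Σx² − (Σx)²/n = 106 − 80 = 26
Sxy = Σxy − (Σx)(Σy)/n = 40.01 − 50.16 = -10.15
Syy = Σy² − (Σy)²/n = 35.6294 − 31.45032 = 4.17908
b = Sxy/Sxx = -10.15/26 = -0.390385
SSE = Syy − b·Sxy = 4.17908 − (-0.390385)·(-10.15) = 0.216676

0.22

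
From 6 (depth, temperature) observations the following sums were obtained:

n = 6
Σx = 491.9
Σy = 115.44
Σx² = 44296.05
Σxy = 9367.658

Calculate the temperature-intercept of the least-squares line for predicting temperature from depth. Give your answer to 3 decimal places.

Sxx = Σx² − (Σx)²/n = 44296.05 − 40327.601667 = 3968.448333
Sxy = Σxy − (Σx)(Σy)/n = 9367.658 − 9464.156 = -96.498
b = Sxy/Sxx = -96.498/3968.448333 = -0.024316
a = ȳ − b·x̄ = 19.24 − (-0.024316)·81.983333 = 21.233532

21.234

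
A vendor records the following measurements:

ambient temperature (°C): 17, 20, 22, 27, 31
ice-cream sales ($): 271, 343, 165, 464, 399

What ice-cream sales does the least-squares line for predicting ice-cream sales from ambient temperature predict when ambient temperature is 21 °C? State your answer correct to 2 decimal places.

n = 5, Σx = 117, Σy = 1642, Σxy = 39994, Σx² = 2863
Sxx = Σx² − (Σx)²/n = 2863 − 2737.8 = 125.2
Sxy = Σxy − (Σx)(Σy)/n = 39994 − 38422.8 = 1571.2
b = Sxy/Sxx = 1571.2/125.2 = 12.549521
a = ȳ − b·x̄ = 328.4 − 12.549521·23.4 = 34.741214
ŷ(21) = a + b·21 = 34.741214 + 12.549521·21 = 298.281150

298.28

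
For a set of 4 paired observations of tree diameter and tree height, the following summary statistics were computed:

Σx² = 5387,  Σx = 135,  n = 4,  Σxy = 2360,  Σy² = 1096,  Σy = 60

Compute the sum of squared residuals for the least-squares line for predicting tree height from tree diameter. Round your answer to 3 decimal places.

60.911

Sxx = Σx² − (Σx)²/n = 5387 − 4556.25 = 830.75
Sxy = Σxy − (Σx)(Σy)/n = 2360 − 2025 = 335
Syy = Σy² − (Σy)²/n = 1096 − 900 = 196
b = Sxy/Sxx = 335/830.75 = 0.403250
SSE = Syy − b·Sxy = 196 − 0.403250·335 = 60.911225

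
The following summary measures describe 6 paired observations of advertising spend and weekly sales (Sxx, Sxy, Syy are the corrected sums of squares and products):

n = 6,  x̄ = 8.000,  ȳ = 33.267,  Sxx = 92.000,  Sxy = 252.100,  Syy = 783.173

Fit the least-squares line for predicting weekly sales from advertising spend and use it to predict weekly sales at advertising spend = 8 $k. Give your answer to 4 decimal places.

b = Sxy/Sxx = 252.1/92 = 2.740217
a = ȳ − b·x̄ = 33.267 − 2.740217·8 = 11.345261
ŷ(8) = a + b·8 = 11.345261 + 2.740217·8 = 33.267

33.2670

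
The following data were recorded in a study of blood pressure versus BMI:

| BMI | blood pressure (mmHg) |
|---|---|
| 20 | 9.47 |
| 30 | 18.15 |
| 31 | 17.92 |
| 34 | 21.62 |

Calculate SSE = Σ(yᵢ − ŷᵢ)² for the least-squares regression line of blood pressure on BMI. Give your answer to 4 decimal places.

n = 4, Σx = 115, Σy = 67.16, Σxy = 2024.5, Σx² = 3417, Σy² = 1207.6542
Sxx = Σx² − (Σx)²/n = 3417 − 3306.25 = 110.75
Sxy = Σxy − (Σx)(Σy)/n = 2024.5 − 1930.85 = 93.65
Syy = Σy² − (Σy)²/n = 1207.6542 − 1127.6164 = 80.0378
b = Sxy/Sxx = 93.65/110.75 = 0.845598
SSE = Syy − b·Sxy = 80.0378 − 0.845598·93.65 = 0.847529

0.8475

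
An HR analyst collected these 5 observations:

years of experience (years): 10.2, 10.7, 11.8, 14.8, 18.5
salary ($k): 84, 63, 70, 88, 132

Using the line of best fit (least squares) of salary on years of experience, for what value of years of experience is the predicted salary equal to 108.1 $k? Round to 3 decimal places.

n = 5, Σx = 66, Σy = 437, Σxy = 6101.3, Σx² = 919.06
Sxx = Σx² − (Σx)²/n = 919.06 − 871.2 = 47.86
Sxy = Σxy − (Σx)(Σy)/n = 6101.3 − 5768.4 = 332.9
b = Sxy/Sxx = 332.9/47.86 = 6.955704
a = ȳ − b·x̄ = 87.4 − 6.955704·13.2 = -4.415295
Set a + b·x = 108.1: x = (108.1 − (-4.415295)) / 6.955704 = 16.175975

16.176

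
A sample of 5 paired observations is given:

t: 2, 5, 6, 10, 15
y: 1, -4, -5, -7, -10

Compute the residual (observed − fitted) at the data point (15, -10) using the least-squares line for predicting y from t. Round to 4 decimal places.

0.7036

n = 5, Σx = 38, Σy = -25, Σxy = -268, Σx² = 390
Sxx = Σx² − (Σx)²/n = 390 − 288.8 = 101.2
Sxy = Σxy − (Σx)(Σy)/n = -268 − (-190) = -78
b = Sxy/Sxx = -78/101.2 = -0.770751
a = ȳ − b·x̄ = -5 − (-0.770751)·7.6 = 0.857708
ŷ(15) = 0.857708 + (-0.770751)·15 = -10.703557
residual = y − ŷ = -10 − (-10.703557) = 0.703557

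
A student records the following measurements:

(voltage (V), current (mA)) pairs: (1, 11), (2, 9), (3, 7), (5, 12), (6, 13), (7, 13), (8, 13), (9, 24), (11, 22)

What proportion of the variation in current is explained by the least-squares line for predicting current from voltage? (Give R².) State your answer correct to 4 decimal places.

0.6832

n = 9, Σx = 52, Σy = 124, Σxy = 841, Σx² = 390, Σy² = 1962
Sxx = Σx² − (Σx)²/n = 390 − 300.444444 = 89.555556
Sxy = Σxy − (Σx)(Σy)/n = 841 − 716.444444 = 124.555556
Syy = Σy² − (Σy)²/n = 1962 − 1708.444444 = 253.555556
R² = Sxy²/(Sxx·Syy) = (124.555556)²/(89.555556·253.555556) = 0.683220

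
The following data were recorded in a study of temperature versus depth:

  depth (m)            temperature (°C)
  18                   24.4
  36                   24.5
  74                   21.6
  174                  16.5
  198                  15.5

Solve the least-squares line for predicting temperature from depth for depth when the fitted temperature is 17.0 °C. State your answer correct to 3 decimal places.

n = 5, Σx = 500, Σy = 102.5, Σxy = 8859.6, Σx² = 76576
Sxx = Σx² − (Σx)²/n = 76576 − 50000 = 26576
Sxy = Σxy − (Σx)(Σy)/n = 8859.6 − 10250 = -1390.4
b = Sxy/Sxx = -1390.4/26576 = -0.052318
a = ȳ − b·x̄ = 20.5 − (-0.052318)·100 = 25.731788
Set a + b·x = 17.0: x = (17.0 − 25.731788) / (-0.052318) = 166.898734

166.899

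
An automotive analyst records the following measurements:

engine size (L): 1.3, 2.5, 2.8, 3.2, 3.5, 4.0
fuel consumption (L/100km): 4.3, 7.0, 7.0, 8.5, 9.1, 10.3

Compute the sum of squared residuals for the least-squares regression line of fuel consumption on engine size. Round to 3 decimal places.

n = 6, Σx = 17.3, Σy = 46.2, Σxy = 142.94, Σx² = 54.27, Σy² = 377.64
Sxx = Σx² − (Σx)²/n = 54.27 − 49.881667 = 4.388333
Sxy = Σxy − (Σx)(Σy)/n = 142.94 − 133.21 = 9.73
Syy = Σy² − (Σy)²/n = 377.64 − 355.74 = 21.9
b = Sxy/Sxx = 9.73/4.388333 = 2.217243
SSE = Syy − b·Sxy = 21.9 − 2.217243·9.73 = 0.326229

0.326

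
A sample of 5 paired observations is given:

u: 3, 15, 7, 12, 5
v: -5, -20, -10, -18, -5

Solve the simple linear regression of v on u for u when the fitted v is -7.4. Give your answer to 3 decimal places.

n = 5, Σx = 42, Σy = -58, Σxy = -626, Σx² = 452
Sxx = Σx² − (Σx)²/n = 452 − 352.8 = 99.2
Sxy = Σxy − (Σx)(Σy)/n = -626 − (-487.2) = -138.8
b = Sxy/Sxx = -138.8/99.2 = -1.399194
a = ȳ − b·x̄ = -11.6 − (-1.399194)·8.4 = 0.153226
Set a + b·x = -7.4: x = (-7.4 − 0.153226) / (-1.399194) = 5.398271

5.398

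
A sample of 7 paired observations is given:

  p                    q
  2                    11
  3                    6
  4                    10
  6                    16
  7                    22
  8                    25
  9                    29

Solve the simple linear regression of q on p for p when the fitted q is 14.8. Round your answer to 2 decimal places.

n = 7, Σx = 39, Σy = 119, Σxy = 791, Σx² = 259
Sxx = Σx² − (Σx)²/n = 259 − 217.285714 = 41.714286
Sxy = Σxy − (Σx)(Σy)/n = 791 − 663 = 128
b = Sxy/Sxx = 128/41.714286 = 3.068493
a = ȳ − b·x̄ = 17 − 3.068493·5.571429 = -0.095890
Set a + b·x = 14.8: x = (14.8 − (-0.095890)) / 3.068493 = 4.854464

4.85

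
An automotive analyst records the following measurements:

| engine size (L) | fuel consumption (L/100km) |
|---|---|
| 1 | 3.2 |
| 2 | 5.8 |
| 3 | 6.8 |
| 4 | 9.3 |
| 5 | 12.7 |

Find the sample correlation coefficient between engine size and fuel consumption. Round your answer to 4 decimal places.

n = 5, Σx = 15, Σy = 37.8, Σxy = 135.9, Σx² = 55, Σy² = 337.9
Sxx = Σx² − (Σx)²/n = 55 − 45 = 10
Sxy = Σxy − (Σx)(Σy)/n = 135.9 − 113.4 = 22.5
Syy = Σy² − (Σy)²/n = 337.9 − 285.768 = 52.132
r = Sxy/√(Sxx·Syy) = 22.5/√(521.32) = 22.5/22.832433 = 0.985440

0.9854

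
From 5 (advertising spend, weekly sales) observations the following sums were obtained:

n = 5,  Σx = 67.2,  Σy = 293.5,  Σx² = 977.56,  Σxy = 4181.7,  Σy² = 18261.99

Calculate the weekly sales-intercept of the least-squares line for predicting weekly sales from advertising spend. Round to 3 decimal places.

15.872

Sxx = Σx² − (Σx)²/n = 977.56 − 903.168 = 74.392
Sxy = Σxy − (Σx)(Σy)/n = 4181.7 − 3944.64 = 237.06
b = Sxy/Sxx = 237.06/74.392 = 3.186633
a = ȳ − b·x̄ = 58.7 − 3.186633·13.44 = 15.871653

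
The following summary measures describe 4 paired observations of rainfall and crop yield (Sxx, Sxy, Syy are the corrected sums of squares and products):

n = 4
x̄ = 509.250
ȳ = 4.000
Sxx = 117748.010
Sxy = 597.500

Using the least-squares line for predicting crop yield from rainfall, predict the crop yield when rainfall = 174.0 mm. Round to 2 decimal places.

2.30

b = Sxy/Sxx = 597.5/117748.01 = 0.005074
a = ȳ − b·x̄ = 4 − 0.005074·509.25 = 1.415864
ŷ(174.0) = a + b·174.0 = 1.415864 + 0.005074·174 = 2.298809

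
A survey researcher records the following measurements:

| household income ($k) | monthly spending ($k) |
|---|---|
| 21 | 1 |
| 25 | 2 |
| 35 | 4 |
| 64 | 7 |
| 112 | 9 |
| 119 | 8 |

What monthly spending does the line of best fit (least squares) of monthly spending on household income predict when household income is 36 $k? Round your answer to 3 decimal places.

3.274

n = 6, Σx = 376, Σy = 31, Σxy = 2619, Σx² = 33092
Sxx = Σx² − (Σx)²/n = 33092 − 23562.666667 = 9529.333333
Sxy = Σxy − (Σx)(Σy)/n = 2619 − 1942.666667 = 676.333333
b = Sxy/Sxx = 676.333333/9529.333333 = 0.070974
a = ȳ − b·x̄ = 5.166667 − 0.070974·62.666667 = 0.718973
ŷ(36) = a + b·36 = 0.718973 + 0.070974·36 = 3.274031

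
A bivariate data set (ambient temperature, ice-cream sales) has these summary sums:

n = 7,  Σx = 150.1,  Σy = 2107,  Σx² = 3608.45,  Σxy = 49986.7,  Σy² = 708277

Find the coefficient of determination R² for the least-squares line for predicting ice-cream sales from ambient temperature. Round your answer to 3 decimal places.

Sxx = Σx² − (Σx)²/n = 3608.45 − 3218.572857 = 389.877143
Sxy = Σxy − (Σx)(Σy)/n = 49986.7 − 45180.1 = 4806.6
Syy = Σy² − (Σy)²/n = 708277 − 634207 = 74070
R² = Sxy²/(Sxx·Syy) = (4806.6)²/(389.877143·74070) = 0.800029

0.800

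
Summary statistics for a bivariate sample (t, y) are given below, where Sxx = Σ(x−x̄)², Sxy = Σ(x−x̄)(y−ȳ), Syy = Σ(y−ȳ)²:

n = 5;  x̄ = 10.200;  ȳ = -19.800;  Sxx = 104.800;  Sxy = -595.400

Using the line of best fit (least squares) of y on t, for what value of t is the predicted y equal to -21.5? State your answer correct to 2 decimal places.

b = Sxy/Sxx = -595.4/104.8 = -5.681298
a = ȳ − b·x̄ = -19.8 − (-5.681298)·10.2 = 38.149237
Set a + b·x = -21.5: x = (-21.5 − 38.149237) / (-5.681298) = 10.499227

10.50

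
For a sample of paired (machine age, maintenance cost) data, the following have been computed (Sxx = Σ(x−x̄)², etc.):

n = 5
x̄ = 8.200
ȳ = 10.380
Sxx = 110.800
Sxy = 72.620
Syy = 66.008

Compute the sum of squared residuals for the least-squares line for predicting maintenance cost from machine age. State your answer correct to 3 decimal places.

18.412

b = Sxy/Sxx = 72.62/110.8 = 0.655415
SSE = Syy − b·Sxy = 66.008 − 0.655415·72.62 = 18.411751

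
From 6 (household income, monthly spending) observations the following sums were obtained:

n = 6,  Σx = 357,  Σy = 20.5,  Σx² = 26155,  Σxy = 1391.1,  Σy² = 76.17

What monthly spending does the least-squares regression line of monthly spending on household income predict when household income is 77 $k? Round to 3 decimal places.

Sxx = Σx² − (Σx)²/n = 26155 − 21241.5 = 4913.5
Sxy = Σxy − (Σx)(Σy)/n = 1391.1 − 1219.75 = 171.35
b = Sxy/Sxx = 171.35/4913.5 = 0.034873
a = ȳ − b·x̄ = 3.416667 − 0.034873·59.5 = 1.341705
ŷ(77) = a + b·77 = 1.341705 + 0.034873·77 = 4.026950

4.027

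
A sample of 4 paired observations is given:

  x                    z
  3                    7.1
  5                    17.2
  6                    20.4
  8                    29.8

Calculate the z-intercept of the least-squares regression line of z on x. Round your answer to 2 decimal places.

n = 4, Σx = 22, Σy = 74.5, Σxy = 468.1, Σx² = 134
Sxx = Σx² − (Σx)²/n = 134 − 121 = 13
Sxy = Σxy − (Σx)(Σy)/n = 468.1 − 409.75 = 58.35
b = Sxy/Sxx = 58.35/13 = 4.488462
a = ȳ − b·x̄ = 18.625 − 4.488462·5.5 = -6.061538

-6.06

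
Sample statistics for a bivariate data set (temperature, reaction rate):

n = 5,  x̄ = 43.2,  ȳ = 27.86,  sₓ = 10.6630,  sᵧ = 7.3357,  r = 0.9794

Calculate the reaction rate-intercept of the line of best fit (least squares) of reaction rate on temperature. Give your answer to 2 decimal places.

-1.25

b = r · sᵧ/sₓ = 0.9794 · 7.3357/10.663 = 0.673786
a = ȳ − b·x̄ = 27.86 − 0.673786·43.2 = -1.247573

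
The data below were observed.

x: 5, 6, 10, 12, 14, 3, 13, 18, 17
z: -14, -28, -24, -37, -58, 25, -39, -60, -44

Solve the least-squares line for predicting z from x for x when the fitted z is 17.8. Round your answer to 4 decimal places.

-0.5908

n = 9, Σx = 98, Σy = -279, Σxy = -3994, Σx² = 1292
Sxx = Σx² − (Σx)²/n = 1292 − 1067.111111 = 224.888889
Sxy = Σxy − (Σx)(Σy)/n = -3994 − (-3038) = -956
b = Sxy/Sxx = -956/224.888889 = -4.250988
a = ȳ − b·x̄ = -31 − (-4.250988)·10.888889 = 15.288538
Set a + b·x = 17.8: x = (17.8 − 15.288538) / (-4.250988) = -0.590795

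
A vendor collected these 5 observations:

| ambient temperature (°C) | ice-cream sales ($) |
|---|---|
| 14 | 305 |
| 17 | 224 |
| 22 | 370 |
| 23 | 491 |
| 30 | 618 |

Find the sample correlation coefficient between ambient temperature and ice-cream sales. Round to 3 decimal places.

0.912

n = 5, Σx = 106, Σy = 2008, Σxy = 46051, Σx² = 2398, Σy² = 903106
Sxx = Σx² − (Σx)²/n = 2398 − 2247.2 = 150.8
Sxy = Σxy − (Σx)(Σy)/n = 46051 − 42569.6 = 3481.4
Syy = Σy² − (Σy)²/n = 903106 − 806412.8 = 96693.2
r = Sxy/√(Sxx·Syy) = 3481.4/√(14581334.56) = 3481.4/3818.551369 = 0.911707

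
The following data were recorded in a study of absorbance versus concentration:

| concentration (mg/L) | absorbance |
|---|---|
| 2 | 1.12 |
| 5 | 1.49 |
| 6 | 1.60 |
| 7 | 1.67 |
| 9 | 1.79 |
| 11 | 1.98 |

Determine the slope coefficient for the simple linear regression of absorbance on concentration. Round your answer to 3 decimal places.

n = 6, Σx = 40, Σy = 9.65, Σxy = 68.87, Σx² = 316
Sxx = Σx² − (Σx)²/n = 316 − 266.666667 = 49.333333
Sxy = Σxy − (Σx)(Σy)/n = 68.87 − 64.333333 = 4.536667
b = Sxy/Sxx = 4.536667/49.333333 = 0.091959

0.092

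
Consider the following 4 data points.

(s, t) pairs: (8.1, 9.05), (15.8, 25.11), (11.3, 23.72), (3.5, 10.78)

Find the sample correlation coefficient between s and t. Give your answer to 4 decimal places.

n = 4, Σx = 38.7, Σy = 68.66, Σxy = 775.809, Σx² = 455.19, Σy² = 1391.2614
Sxx = Σx² − (Σx)²/n = 455.19 − 374.4225 = 80.7675
Sxy = Σxy − (Σx)(Σy)/n = 775.809 − 664.2855 = 111.5235
Syy = Σy² − (Σy)²/n = 1391.2614 − 1178.5489 = 212.7125
r = Sxy/√(Sxx·Syy) = 111.5235/√(17180.256844) = 111.5235/131.073479 = 0.850847

0.8508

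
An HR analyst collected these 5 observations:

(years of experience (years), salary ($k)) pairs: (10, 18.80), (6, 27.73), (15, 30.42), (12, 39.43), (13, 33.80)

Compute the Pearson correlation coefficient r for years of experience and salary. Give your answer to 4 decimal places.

n = 5, Σx = 56, Σy = 150.18, Σxy = 1723.24, Σx² = 674, Σy² = 4744.9342
Sxx = Σx² − (Σx)²/n = 674 − 627.2 = 46.8
Sxy = Σxy − (Σx)(Σy)/n = 1723.24 − 1682.016 = 41.224
Syy = Σy² − (Σy)²/n = 4744.9342 − 4510.80648 = 234.12772
r = Sxy/√(Sxx·Syy) = 41.224/√(10957.177296) = 41.224/104.676537 = 0.393823

0.3938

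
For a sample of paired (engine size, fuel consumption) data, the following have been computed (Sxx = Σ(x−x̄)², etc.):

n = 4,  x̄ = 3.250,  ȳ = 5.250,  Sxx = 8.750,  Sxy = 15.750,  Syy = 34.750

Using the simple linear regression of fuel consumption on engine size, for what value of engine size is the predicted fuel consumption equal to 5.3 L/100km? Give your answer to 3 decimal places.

3.278

b = Sxy/Sxx = 15.75/8.75 = 1.8
a = ȳ − b·x̄ = 5.25 − 1.8·3.25 = -0.6
Set a + b·x = 5.3: x = (5.3 − (-0.6)) / 1.8 = 3.277778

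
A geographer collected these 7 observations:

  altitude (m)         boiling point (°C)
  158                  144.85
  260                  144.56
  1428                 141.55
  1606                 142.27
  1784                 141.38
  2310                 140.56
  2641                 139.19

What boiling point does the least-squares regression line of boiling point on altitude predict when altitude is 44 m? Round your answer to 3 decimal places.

145.061

n = 7, Σx = 10187, Σy = 994.36, Σxy = 1435607.23, Σx² = 20204621
Sxx = Σx² − (Σx)²/n = 20204621 − 14824995.571429 = 5379625.428571
Sxy = Σxy − (Σx)(Σy)/n = 1435607.23 − 1447077.902857 = -11470.672857
b = Sxy/Sxx = -11470.672857/5379625.428571 = -0.002132
a = ȳ − b·x̄ = 142.051429 − (-0.002132)·1455.285714 = 145.154452
ŷ(44) = a + b·44 = 145.154452 + (-0.002132)·44 = 145.060634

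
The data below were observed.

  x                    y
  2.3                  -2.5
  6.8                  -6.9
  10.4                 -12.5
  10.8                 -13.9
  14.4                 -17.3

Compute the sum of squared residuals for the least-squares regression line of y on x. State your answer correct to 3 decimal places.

2.008

n = 5, Σx = 44.7, Σy = -53.1, Σxy = -581.91, Σx² = 483.69, Σy² = 702.61
Sxx = Σx² − (Σx)²/n = 483.69 − 399.618 = 84.072
Sxy = Σxy − (Σx)(Σy)/n = -581.91 − (-474.714) = -107.196
Syy = Σy² − (Σy)²/n = 702.61 − 563.922 = 138.688
b = Sxy/Sxx = -107.196/84.072 = -1.275050
SSE = Syy − b·Sxy = 138.688 − (-1.275050)·(-107.196) = 2.007745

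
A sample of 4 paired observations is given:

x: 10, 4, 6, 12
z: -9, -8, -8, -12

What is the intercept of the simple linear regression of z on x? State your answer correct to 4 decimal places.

n = 4, Σx = 32, Σy = -37, Σxy = -314, Σx² = 296
Sxx = Σx² − (Σx)²/n = 296 − 256 = 40
Sxy = Σxy − (Σx)(Σy)/n = -314 − (-296) = -18
b = Sxy/Sxx = -18/40 = -0.45
a = ȳ − b·x̄ = -9.25 − (-0.45)·8 = -5.65

-5.6500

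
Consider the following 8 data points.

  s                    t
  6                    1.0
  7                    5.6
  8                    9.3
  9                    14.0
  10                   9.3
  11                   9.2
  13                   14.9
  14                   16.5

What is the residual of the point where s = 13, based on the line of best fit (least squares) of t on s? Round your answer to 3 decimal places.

-0.137

n = 8, Σx = 78, Σy = 79.8, Σxy = 864.5, Σx² = 816
Sxx = Σx² − (Σx)²/n = 816 − 760.5 = 55.5
Sxy = Σxy − (Σx)(Σy)/n = 864.5 − 778.05 = 86.45
b = Sxy/Sxx = 86.45/55.5 = 1.557658
a = ȳ − b·x̄ = 9.975 − 1.557658·9.75 = -5.212162
ŷ(13) = -5.212162 + 1.557658·13 = 15.037387
residual = y − ŷ = 14.9 − 15.037387 = -0.137387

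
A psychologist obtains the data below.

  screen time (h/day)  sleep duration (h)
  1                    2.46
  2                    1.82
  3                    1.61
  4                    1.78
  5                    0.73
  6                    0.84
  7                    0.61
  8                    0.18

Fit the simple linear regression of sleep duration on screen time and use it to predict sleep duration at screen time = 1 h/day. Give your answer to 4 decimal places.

2.3108

n = 8, Σx = 36, Σy = 10.03, Σxy = 32.45, Σx² = 204
Sxx = Σx² − (Σx)²/n = 204 − 162 = 42
Sxy = Σxy − (Σx)(Σy)/n = 32.45 − 45.135 = -12.685
b = Sxy/Sxx = -12.685/42 = -0.302024
a = ȳ − b·x̄ = 1.25375 − (-0.302024)·4.5 = 2.612857
ŷ(1) = a + b·1 = 2.612857 + (-0.302024)·1 = 2.310833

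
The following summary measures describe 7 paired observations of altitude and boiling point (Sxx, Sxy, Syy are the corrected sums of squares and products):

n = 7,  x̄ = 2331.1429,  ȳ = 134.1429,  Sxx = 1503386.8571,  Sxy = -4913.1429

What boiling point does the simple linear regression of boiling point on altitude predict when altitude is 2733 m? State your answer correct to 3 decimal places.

132.830

b = Sxy/Sxx = -4913.1429/1503386.8571 = -0.003268
a = ȳ − b·x̄ = 134.1429 − (-0.003268)·2331.1429 = 141.761191
ŷ(2733) = a + b·2733 = 141.761191 + (-0.003268)·2733 = 132.829611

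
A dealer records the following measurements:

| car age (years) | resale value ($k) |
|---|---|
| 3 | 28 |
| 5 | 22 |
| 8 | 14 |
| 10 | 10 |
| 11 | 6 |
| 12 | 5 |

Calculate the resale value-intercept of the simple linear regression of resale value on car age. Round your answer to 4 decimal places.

35.2440

n = 6, Σx = 49, Σy = 85, Σxy = 532, Σx² = 463
Sxx = Σx² − (Σx)²/n = 463 − 400.166667 = 62.833333
Sxy = Σxy − (Σx)(Σy)/n = 532 − 694.166667 = -162.166667
b = Sxy/Sxx = -162.166667/62.833333 = -2.580902
a = ȳ − b·x̄ = 14.166667 − (-2.580902)·8.166667 = 35.244032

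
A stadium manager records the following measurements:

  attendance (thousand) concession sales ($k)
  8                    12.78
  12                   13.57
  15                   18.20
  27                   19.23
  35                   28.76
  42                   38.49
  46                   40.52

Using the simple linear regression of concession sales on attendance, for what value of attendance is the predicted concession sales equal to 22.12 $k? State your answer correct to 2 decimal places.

23.17

n = 7, Σx = 185, Σy = 171.55, Σxy = 5544.39, Σx² = 6267
Sxx = Σx² − (Σx)²/n = 6267 − 4889.285714 = 1377.714286
Sxy = Σxy − (Σx)(Σy)/n = 5544.39 − 4533.821429 = 1010.568571
b = Sxy/Sxx = 1010.568571/1377.714286 = 0.733511
a = ȳ − b·x̄ = 24.507143 − 0.733511·26.428571 = 5.121495
Set a + b·x = 22.12: x = (22.12 − 5.121495) / 0.733511 = 23.174165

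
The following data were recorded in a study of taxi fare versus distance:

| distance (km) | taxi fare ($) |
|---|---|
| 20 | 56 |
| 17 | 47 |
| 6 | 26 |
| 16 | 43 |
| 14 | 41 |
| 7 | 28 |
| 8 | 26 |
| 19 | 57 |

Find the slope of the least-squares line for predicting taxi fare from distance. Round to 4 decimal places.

2.2308

n = 8, Σx = 107, Σy = 324, Σxy = 4824, Σx² = 1651
Sxx = Σx² − (Σx)²/n = 1651 − 1431.125 = 219.875
Sxy = Σxy − (Σx)(Σy)/n = 4824 − 4333.5 = 490.5
b = Sxy/Sxx = 490.5/219.875 = 2.230813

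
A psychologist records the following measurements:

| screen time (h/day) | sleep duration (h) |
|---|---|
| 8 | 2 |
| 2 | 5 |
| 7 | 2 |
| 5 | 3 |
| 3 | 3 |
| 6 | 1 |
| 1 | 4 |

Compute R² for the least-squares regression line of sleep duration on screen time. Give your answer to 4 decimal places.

0.6707

n = 7, Σx = 32, Σy = 20, Σxy = 74, Σx² = 188, Σy² = 68
Sxx = Σx² − (Σx)²/n = 188 − 146.285714 = 41.714286
Sxy = Σxy − (Σx)(Σy)/n = 74 − 91.428571 = -17.428571
Syy = Σy² − (Σy)²/n = 68 − 57.142857 = 10.857143
R² = Sxy²/(Sxx·Syy) = (-17.428571)²/(41.714286·10.857143) = 0.670692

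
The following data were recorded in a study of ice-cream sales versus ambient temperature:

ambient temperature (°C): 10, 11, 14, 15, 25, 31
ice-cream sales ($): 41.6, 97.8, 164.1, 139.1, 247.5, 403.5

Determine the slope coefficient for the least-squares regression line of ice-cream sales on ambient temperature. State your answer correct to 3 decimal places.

n = 6, Σx = 106, Σy = 1093.6, Σxy = 24571.7, Σx² = 2228
Sxx = Σx² − (Σx)²/n = 2228 − 1872.666667 = 355.333333
Sxy = Σxy − (Σx)(Σy)/n = 24571.7 − 19320.266667 = 5251.433333
b = Sxy/Sxx = 5251.433333/355.333333 = 14.778893

14.779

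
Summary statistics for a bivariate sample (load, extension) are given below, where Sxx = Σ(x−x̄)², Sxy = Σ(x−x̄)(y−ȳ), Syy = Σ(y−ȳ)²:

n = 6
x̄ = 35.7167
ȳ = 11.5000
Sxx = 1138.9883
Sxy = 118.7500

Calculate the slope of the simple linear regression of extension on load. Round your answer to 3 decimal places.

0.104

b = Sxy/Sxx = 118.75/1138.9883 = 0.104259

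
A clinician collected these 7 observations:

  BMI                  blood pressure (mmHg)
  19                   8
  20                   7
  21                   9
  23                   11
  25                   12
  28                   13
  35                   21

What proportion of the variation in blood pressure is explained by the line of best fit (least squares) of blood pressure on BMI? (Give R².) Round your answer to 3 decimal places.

n = 7, Σx = 171, Σy = 81, Σxy = 2133, Σx² = 4365, Σy² = 1069
Sxx = Σx² − (Σx)²/n = 4365 − 4177.285714 = 187.714286
Sxy = Σxy − (Σx)(Σy)/n = 2133 − 1978.714286 = 154.285714
Syy = Σy² − (Σy)²/n = 1069 − 937.285714 = 131.714286
R² = Sxy²/(Sxx·Syy) = (154.285714)²/(187.714286·131.714286) = 0.962767

0.963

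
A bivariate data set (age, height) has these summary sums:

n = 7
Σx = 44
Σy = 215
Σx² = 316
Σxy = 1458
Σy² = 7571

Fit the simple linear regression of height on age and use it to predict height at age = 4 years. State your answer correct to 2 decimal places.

24.54

Sxx = Σx² − (Σx)²/n = 316 − 276.571429 = 39.428571
Sxy = Σxy − (Σx)(Σy)/n = 1458 − 1351.428571 = 106.571429
b = Sxy/Sxx = 106.571429/39.428571 = 2.702899
a = ȳ − b·x̄ = 30.714286 − 2.702899·6.285714 = 13.724638
ŷ(4) = a + b·4 = 13.724638 + 2.702899·4 = 24.536232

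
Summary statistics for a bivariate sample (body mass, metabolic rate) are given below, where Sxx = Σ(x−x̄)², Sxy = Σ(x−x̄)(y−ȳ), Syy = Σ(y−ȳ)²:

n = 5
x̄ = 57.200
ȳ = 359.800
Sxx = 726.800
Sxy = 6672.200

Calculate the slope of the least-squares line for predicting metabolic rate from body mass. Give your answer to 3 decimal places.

b = Sxy/Sxx = 6672.2/726.8 = 9.180242

9.180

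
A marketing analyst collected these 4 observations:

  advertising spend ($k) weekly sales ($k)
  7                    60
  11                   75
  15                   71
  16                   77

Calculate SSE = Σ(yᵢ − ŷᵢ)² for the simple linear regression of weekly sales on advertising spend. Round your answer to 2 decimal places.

n = 4, Σx = 49, Σy = 283, Σxy = 3542, Σx² = 651, Σy² = 20195
Sxx = Σx² − (Σx)²/n = 651 − 600.25 = 50.75
Sxy = Σxy − (Σx)(Σy)/n = 3542 − 3466.75 = 75.25
Syy = Σy² − (Σy)²/n = 20195 − 20022.25 = 172.75
b = Sxy/Sxx = 75.25/50.75 = 1.482759
SSE = Syy − b·Sxy = 172.75 − 1.482759·75.25 = 61.172414

61.17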